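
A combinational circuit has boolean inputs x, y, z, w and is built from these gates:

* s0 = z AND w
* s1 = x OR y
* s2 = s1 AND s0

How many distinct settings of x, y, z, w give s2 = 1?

3

s2 = s1 AND s0 must be 1, so both s1 = 1 and s0 = 1.
s1 = x OR y must be 1, so at least one of x, y is 1.
s0 = z AND w must be 1, so both z = 1 and w = 1.
Satisfying assignments:
  x=0, y=1, z=1, w=1
  x=1, y=0, z=1, w=1
  x=1, y=1, z=1, w=1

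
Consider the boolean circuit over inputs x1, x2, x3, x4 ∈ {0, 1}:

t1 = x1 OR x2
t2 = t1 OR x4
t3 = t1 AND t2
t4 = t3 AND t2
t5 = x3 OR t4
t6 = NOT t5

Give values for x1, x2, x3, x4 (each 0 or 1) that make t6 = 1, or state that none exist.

t6 = NOT t5 must be 1, so t5 = 0.
t5 = x3 OR t4 must be 0, so both x3 = 0 and t4 = 0.
t4 = t3 AND t2 must be 0, so at least one of t3, t2 is 0.
Check with x1=0, x2=0, x3=0, x4=1:
t1 = x1 OR x2 = 0 OR 0 = 0
t2 = t1 OR x4 = 0 OR 1 = 1
t3 = t1 AND t2 = 0 AND 1 = 0
t4 = t3 AND t2 = 0 AND 1 = 0
t5 = x3 OR t4 = 0 OR 0 = 0
t6 = NOT t5 = NOT 0 = 1
So t6 = 1 as required.

x1=0, x2=0, x3=0, x4=1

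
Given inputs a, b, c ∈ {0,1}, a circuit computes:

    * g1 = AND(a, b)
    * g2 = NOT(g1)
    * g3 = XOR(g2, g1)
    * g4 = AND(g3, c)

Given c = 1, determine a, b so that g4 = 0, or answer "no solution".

With c = 1 fixed, none of the 4 settings of a, b give g4 = 0.
For example, with a=0, b=1:
g1 = AND(a, b) = AND(0, 1) = 0
g2 = NOT(g1) = NOT 0 = 1
g3 = XOR(g2, g1) = XOR(1, 0) = 1
g4 = AND(g3, c) = AND(1, 1) = 1
giving g4 = 1 ≠ 0.

no solution exists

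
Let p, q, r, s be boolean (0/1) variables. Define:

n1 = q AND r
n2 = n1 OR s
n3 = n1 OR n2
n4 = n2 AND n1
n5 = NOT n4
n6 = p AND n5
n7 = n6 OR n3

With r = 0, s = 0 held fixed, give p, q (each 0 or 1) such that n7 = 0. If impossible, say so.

p=0, q=0

n7 = n6 OR n3 must be 0, so both n6 = 0 and n3 = 0.
Check with r = 0, s = 0 and p=0, q=0:
n1 = q AND r = 0 AND 0 = 0
n2 = n1 OR s = 0 OR 0 = 0
n3 = n1 OR n2 = 0 OR 0 = 0
n4 = n2 AND n1 = 0 AND 0 = 0
n5 = NOT n4 = NOT 0 = 1
n6 = p AND n5 = 0 AND 1 = 0
n7 = n6 OR n3 = 0 OR 0 = 0
So n7 = 0.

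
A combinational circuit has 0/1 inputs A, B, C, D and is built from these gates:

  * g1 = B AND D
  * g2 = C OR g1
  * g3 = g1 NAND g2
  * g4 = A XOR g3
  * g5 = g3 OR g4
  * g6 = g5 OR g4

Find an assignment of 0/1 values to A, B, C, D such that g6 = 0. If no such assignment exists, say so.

Check with A=0, B=1, C=1, D=1:
g1 = B AND D = 1 AND 1 = 1
g2 = C OR g1 = 1 OR 1 = 1
g3 = g1 NAND g2 = 1 NAND 1 = 0
g4 = A XOR g3 = 0 XOR 0 = 0
g5 = g3 OR g4 = 0 OR 0 = 0
g6 = g5 OR g4 = 0 OR 0 = 0
So g6 = 0 as required.

A=0, B=1, C=1, D=1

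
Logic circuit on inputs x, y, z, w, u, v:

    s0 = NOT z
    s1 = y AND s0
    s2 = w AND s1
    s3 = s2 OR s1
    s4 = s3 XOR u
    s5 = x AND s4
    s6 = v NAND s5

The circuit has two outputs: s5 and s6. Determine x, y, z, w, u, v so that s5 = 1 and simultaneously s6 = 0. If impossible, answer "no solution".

x=1 y=1 z=0 w=0 u=0 v=1

Check with x=1 y=1 z=0 w=0 u=0 v=1:
s0 = NOT z = NOT 0 = 1
s1 = y AND s0 = 1 AND 1 = 1
s2 = w AND s1 = 0 AND 1 = 0
s3 = s2 OR s1 = 0 OR 1 = 1
s4 = s3 XOR u = 1 XOR 0 = 1
s5 = x AND s4 = 1 AND 1 = 1
s6 = v NAND s5 = 1 NAND 1 = 0
So s5 = 1 and s6 = 0.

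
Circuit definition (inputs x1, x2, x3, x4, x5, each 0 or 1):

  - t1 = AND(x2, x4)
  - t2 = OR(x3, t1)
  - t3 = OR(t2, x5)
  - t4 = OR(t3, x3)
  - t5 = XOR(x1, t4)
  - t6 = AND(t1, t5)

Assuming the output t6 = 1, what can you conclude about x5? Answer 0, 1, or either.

Both values of x5 occur among assignments with t6 = 1:
  x5=0: x1=0, x2=1, x3=0, x4=1, x5=0
  x5=1: x1=0, x2=1, x3=0, x4=1, x5=1

either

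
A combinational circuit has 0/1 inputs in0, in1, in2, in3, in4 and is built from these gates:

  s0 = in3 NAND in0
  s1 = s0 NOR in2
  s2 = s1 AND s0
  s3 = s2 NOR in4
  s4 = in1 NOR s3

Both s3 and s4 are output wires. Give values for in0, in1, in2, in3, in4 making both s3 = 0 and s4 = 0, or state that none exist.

in0=0 in1=1 in2=1 in3=1 in4=1

Check with in0=0 in1=1 in2=1 in3=1 in4=1:
s0 = in3 NAND in0 = 1 NAND 0 = 1
s1 = s0 NOR in2 = 1 NOR 1 = 0
s2 = s1 AND s0 = 0 AND 1 = 0
s3 = s2 NOR in4 = 0 NOR 1 = 0
s4 = in1 NOR s3 = 1 NOR 0 = 0
So s3 = 0 and s4 = 0.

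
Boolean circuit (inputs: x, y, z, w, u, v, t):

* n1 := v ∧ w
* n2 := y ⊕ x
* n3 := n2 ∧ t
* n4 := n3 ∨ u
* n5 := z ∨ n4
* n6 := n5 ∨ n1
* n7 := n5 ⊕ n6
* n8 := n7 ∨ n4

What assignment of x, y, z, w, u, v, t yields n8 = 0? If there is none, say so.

n8 = n7 ∨ n4 must be 0, so both n7 = 0 and n4 = 0.
n7 = n5 ⊕ n6 must be 0, so n5 and n6 are equal.
Check with x=1, y=1, z=0, w=0, u=0, v=0, t=0:
n1 = v ∧ w = 0 ∧ 0 = 0
n2 = y ⊕ x = 1 ⊕ 1 = 0
n3 = n2 ∧ t = 0 ∧ 0 = 0
n4 = n3 ∨ u = 0 ∨ 0 = 0
n5 = z ∨ n4 = 0 ∨ 0 = 0
n6 = n5 ∨ n1 = 0 ∨ 0 = 0
n7 = n5 ⊕ n6 = 0 ⊕ 0 = 0
n8 = n7 ∨ n4 = 0 ∨ 0 = 0
So n8 = 0 as required.

x=1, y=1, z=0, w=0, u=0, v=0, t=0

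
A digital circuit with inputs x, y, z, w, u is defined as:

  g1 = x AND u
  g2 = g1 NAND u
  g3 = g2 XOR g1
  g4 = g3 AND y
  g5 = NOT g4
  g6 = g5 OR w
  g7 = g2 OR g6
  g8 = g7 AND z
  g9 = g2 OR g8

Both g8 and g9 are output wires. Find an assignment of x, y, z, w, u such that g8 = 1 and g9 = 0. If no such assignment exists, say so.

no solution exists

Across all 32 input combinations, none give both g8 = 1 and g9 = 0.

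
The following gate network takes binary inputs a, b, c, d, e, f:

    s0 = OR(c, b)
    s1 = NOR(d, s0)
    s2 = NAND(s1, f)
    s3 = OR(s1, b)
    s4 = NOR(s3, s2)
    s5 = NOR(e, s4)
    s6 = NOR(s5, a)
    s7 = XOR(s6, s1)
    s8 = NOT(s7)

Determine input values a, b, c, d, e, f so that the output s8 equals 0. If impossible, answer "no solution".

a=0 b=1 c=1 d=1 e=1 f=1

s8 = NOT(s7) must be 0, so s7 = 1.
Check with a=0 b=1 c=1 d=1 e=1 f=1:
s0 = OR(c, b) = OR(1, 1) = 1
s1 = NOR(d, s0) = NOR(1, 1) = 0
s2 = NAND(s1, f) = NAND(0, 1) = 1
s3 = OR(s1, b) = OR(0, 1) = 1
s4 = NOR(s3, s2) = NOR(1, 1) = 0
s5 = NOR(e, s4) = NOR(1, 0) = 0
s6 = NOR(s5, a) = NOR(0, 0) = 1
s7 = XOR(s6, s1) = XOR(1, 0) = 1
s8 = NOT(s7) = NOT 1 = 0
So s8 = 0 as required.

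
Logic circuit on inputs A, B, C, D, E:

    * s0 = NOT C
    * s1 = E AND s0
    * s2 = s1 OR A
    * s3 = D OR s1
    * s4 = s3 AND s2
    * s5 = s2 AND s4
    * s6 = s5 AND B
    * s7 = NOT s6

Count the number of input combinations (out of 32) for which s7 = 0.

s7 = NOT s6 must be 0, so s6 = 1.
Enumerating the 32 input combinations, 7 give s7 = 0 and 25 give s7 = 1.

7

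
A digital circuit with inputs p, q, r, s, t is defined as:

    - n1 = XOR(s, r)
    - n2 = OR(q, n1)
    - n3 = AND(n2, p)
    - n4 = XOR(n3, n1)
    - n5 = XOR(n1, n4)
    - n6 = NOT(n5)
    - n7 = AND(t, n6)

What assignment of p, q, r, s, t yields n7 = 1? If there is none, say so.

p=0, q=0, r=0, s=1, t=1

n7 = AND(t, n6) must be 1, so both t = 1 and n6 = 1.
Check with p=0, q=0, r=0, s=1, t=1:
n1 = XOR(s, r) = XOR(1, 0) = 1
n2 = OR(q, n1) = OR(0, 1) = 1
n3 = AND(n2, p) = AND(1, 0) = 0
n4 = XOR(n3, n1) = XOR(0, 1) = 1
n5 = XOR(n1, n4) = XOR(1, 1) = 0
n6 = NOT(n5) = NOT 0 = 1
n7 = AND(t, n6) = AND(1, 1) = 1
So n7 = 1 as required.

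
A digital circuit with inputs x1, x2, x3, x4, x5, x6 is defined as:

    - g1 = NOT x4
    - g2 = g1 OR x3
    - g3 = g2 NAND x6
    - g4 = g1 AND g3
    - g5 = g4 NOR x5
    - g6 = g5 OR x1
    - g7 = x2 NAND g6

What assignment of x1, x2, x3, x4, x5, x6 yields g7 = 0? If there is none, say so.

g7 = x2 NAND g6 must be 0, so both x2 = 1 and g6 = 1.
g6 = g5 OR x1 must be 1, so at least one of g5, x1 is 1.
Check with x1=1 x2=1 x3=1 x4=0 x5=0 x6=0:
g1 = NOT x4 = NOT 0 = 1
g2 = g1 OR x3 = 1 OR 1 = 1
g3 = g2 NAND x6 = 1 NAND 0 = 1
g4 = g1 AND g3 = 1 AND 1 = 1
g5 = g4 NOR x5 = 1 NOR 0 = 0
g6 = g5 OR x1 = 0 OR 1 = 1
g7 = x2 NAND g6 = 1 NAND 1 = 0
So g7 = 0 as required.

x1=1 x2=1 x3=1 x4=0 x5=0 x6=0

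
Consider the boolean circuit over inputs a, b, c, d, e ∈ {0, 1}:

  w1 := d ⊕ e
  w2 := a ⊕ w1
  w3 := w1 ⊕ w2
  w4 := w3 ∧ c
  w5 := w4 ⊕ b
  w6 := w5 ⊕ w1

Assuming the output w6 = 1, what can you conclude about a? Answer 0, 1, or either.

either

Both values of a occur among assignments with w6 = 1:
  a=0: a=0, b=0, c=0, d=0, e=1
  a=1: a=1, b=0, c=0, d=0, e=1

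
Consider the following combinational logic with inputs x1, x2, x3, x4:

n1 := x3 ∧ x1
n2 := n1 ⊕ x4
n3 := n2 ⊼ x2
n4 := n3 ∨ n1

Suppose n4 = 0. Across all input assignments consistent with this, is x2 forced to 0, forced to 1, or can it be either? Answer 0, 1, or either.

1

n4 = n3 ∨ n1 must be 0, so both n3 = 0 and n1 = 0.
n3 = n2 ⊼ x2 must be 0, so both n2 = 1 and x2 = 1.
n1 = x3 ∧ x1 must be 0, so at least one of x3, x1 is 0.
Every assignment with n4 = 0 has x2 = 1; there are 3 such assignment(s).
  x1=0, x2=1, x3=0, x4=1
  x1=0, x2=1, x3=1, x4=1
  x1=1, x2=1, x3=0, x4=1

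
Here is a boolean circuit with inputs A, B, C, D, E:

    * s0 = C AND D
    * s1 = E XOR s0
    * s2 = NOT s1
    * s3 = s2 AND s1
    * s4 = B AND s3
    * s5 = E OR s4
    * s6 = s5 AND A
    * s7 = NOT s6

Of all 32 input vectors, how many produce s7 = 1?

24

s7 = NOT s6 must be 1, so s6 = 0.
s6 = s5 AND A must be 0, so at least one of s5, A is 0.
Enumerating the 32 input combinations, 24 give s7 = 1 and 8 give s7 = 0.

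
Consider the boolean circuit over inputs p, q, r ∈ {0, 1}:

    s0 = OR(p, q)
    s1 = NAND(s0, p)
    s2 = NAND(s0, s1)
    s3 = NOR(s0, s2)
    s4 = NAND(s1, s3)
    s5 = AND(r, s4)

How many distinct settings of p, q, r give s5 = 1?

s5 = AND(r, s4) must be 1, so both r = 1 and s4 = 1.
s4 = NAND(s1, s3) must be 1, so at least one of s1, s3 is 0.
Enumerating the 8 input combinations, 4 give s5 = 1 and 4 give s5 = 0.

4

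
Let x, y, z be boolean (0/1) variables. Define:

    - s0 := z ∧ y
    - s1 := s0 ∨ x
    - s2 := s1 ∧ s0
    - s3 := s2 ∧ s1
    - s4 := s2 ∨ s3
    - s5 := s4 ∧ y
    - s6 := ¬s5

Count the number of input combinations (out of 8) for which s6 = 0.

2

s6 = ¬s5 must be 0, so s5 = 1.
s5 = s4 ∧ y must be 1, so both s4 = 1 and y = 1.
Satisfying assignments:
  x=0, y=1, z=1
  x=1, y=1, z=1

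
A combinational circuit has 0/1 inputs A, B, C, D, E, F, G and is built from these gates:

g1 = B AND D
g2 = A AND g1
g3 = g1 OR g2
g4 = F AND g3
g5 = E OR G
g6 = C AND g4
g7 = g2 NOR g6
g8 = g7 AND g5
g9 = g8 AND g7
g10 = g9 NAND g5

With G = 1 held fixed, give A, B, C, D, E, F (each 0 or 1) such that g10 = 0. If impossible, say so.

A=0, B=1, C=0, D=0, E=0, F=0

g10 = g9 NAND g5 must be 0, so both g9 = 1 and g5 = 1.
g9 = g8 AND g7 must be 1, so both g8 = 1 and g7 = 1.
Check with G = 1 and A=0, B=1, C=0, D=0, E=0, F=0:
g1 = B AND D = 1 AND 0 = 0
g2 = A AND g1 = 0 AND 0 = 0
g3 = g1 OR g2 = 0 OR 0 = 0
g4 = F AND g3 = 0 AND 0 = 0
g5 = E OR G = 0 OR 1 = 1
g6 = C AND g4 = 0 AND 0 = 0
g7 = g2 NOR g6 = 0 NOR 0 = 1
g8 = g7 AND g5 = 1 AND 1 = 1
g9 = g8 AND g7 = 1 AND 1 = 1
g10 = g9 NAND g5 = 1 NAND 1 = 0
So g10 = 0.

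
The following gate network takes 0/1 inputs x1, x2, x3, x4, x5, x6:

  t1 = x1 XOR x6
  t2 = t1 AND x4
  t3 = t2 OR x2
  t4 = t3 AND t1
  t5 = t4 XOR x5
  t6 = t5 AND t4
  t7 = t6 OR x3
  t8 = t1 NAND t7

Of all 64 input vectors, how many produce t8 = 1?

t8 = t1 NAND t7 must be 1, so at least one of t1, t7 is 0.
Enumerating the 64 input combinations, 42 give t8 = 1 and 22 give t8 = 0.

42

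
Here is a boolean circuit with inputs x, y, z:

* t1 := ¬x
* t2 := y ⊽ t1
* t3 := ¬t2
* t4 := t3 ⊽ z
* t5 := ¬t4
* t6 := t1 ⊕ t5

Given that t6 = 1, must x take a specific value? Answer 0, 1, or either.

t6 = t1 ⊕ t5 must be 1, so t1 and t5 differ.
Every assignment with t6 = 1 has x = 1; there are 3 such assignment(s).
  x=1, y=0, z=1
  x=1, y=1, z=0
  x=1, y=1, z=1

1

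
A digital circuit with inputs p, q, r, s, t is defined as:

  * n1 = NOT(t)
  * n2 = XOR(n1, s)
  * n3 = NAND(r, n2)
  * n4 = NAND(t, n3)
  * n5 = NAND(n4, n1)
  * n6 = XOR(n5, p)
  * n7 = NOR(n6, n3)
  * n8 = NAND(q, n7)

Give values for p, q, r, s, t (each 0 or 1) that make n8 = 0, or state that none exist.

p=0, q=1, r=1, s=0, t=0

Check with p=0, q=1, r=1, s=0, t=0:
n1 = NOT(t) = NOT 0 = 1
n2 = XOR(n1, s) = XOR(1, 0) = 1
n3 = NAND(r, n2) = NAND(1, 1) = 0
n4 = NAND(t, n3) = NAND(0, 0) = 1
n5 = NAND(n4, n1) = NAND(1, 1) = 0
n6 = XOR(n5, p) = XOR(0, 0) = 0
n7 = NOR(n6, n3) = NOR(0, 0) = 1
n8 = NAND(q, n7) = NAND(1, 1) = 0
So n8 = 0 as required.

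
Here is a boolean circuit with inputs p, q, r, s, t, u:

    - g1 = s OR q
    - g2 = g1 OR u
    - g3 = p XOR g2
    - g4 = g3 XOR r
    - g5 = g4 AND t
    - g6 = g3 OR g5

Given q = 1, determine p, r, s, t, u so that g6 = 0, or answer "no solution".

p=1 r=0 s=0 t=1 u=1

Check with q = 1 and p=1, r=0, s=0, t=1, u=1:
g1 = s OR q = 0 OR 1 = 1
g2 = g1 OR u = 1 OR 1 = 1
g3 = p XOR g2 = 1 XOR 1 = 0
g4 = g3 XOR r = 0 XOR 0 = 0
g5 = g4 AND t = 0 AND 1 = 0
g6 = g3 OR g5 = 0 OR 0 = 0
So g6 = 0.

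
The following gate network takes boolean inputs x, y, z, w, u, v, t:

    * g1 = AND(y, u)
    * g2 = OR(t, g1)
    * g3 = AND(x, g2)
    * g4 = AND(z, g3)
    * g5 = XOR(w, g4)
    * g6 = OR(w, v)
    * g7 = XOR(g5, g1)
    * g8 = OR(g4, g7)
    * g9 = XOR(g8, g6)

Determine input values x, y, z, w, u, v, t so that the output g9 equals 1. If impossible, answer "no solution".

x=0 y=1 z=1 w=1 u=1 v=0 t=1

Check with x=0 y=1 z=1 w=1 u=1 v=0 t=1:
g1 = AND(y, u) = AND(1, 1) = 1
g2 = OR(t, g1) = OR(1, 1) = 1
g3 = AND(x, g2) = AND(0, 1) = 0
g4 = AND(z, g3) = AND(1, 0) = 0
g5 = XOR(w, g4) = XOR(1, 0) = 1
g6 = OR(w, v) = OR(1, 0) = 1
g7 = XOR(g5, g1) = XOR(1, 1) = 0
g8 = OR(g4, g7) = OR(0, 0) = 0
g9 = XOR(g8, g6) = XOR(0, 1) = 1
So g9 = 1 as required.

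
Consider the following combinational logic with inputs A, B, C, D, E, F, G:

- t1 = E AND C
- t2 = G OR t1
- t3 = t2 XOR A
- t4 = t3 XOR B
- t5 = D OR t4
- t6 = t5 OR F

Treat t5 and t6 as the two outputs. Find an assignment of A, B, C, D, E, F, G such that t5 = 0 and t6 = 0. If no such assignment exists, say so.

Check with A=1, B=0, C=1, D=0, E=1, F=0, G=0:
t1 = E AND C = 1 AND 1 = 1
t2 = G OR t1 = 0 OR 1 = 1
t3 = t2 XOR A = 1 XOR 1 = 0
t4 = t3 XOR B = 0 XOR 0 = 0
t5 = D OR t4 = 0 OR 0 = 0
t6 = t5 OR F = 0 OR 0 = 0
So t5 = 0 and t6 = 0.

A=1, B=0, C=1, D=0, E=1, F=0, G=0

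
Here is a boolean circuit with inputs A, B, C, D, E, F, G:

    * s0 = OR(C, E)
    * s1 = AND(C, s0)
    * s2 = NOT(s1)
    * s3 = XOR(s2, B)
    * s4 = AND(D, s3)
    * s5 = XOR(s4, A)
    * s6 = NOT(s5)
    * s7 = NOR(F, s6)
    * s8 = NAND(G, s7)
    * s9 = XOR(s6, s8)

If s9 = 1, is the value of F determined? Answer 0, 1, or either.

either

Both values of F occur among assignments with s9 = 1:
  F=0: A=0, B=0, C=0, D=1, E=0, F=0, G=0
  F=1: A=0, B=0, C=0, D=1, E=0, F=1, G=0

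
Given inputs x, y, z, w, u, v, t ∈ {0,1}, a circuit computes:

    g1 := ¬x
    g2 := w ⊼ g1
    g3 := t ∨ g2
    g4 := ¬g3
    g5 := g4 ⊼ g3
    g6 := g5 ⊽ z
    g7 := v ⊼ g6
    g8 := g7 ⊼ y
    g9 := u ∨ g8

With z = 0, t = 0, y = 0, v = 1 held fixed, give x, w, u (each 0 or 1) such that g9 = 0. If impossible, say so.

no solution exists

With z = 0, t = 0, y = 0, v = 1 fixed, none of the 8 settings of x, w, u give g9 = 0.
For example, with x=1, w=0, u=1:
g1 = ¬x = ¬1 = 0
g2 = w ⊼ g1 = 0 ⊼ 0 = 1
g3 = t ∨ g2 = 0 ∨ 1 = 1
g4 = ¬g3 = ¬1 = 0
g5 = g4 ⊼ g3 = 0 ⊼ 1 = 1
g6 = g5 ⊽ z = 1 ⊽ 0 = 0
g7 = v ⊼ g6 = 1 ⊼ 0 = 1
g8 = g7 ⊼ y = 1 ⊼ 0 = 1
g9 = u ∨ g8 = 1 ∨ 1 = 1
giving g9 = 1 ≠ 0.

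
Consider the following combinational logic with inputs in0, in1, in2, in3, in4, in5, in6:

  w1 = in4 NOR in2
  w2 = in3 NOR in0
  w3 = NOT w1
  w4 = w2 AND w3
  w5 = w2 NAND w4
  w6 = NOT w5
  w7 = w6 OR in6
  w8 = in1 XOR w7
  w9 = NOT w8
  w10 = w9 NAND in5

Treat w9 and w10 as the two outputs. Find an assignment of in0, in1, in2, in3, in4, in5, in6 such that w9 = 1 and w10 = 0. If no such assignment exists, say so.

Check with in0=1 in1=0 in2=1 in3=1 in4=1 in5=1 in6=0:
w1 = in4 NOR in2 = 1 NOR 1 = 0
w2 = in3 NOR in0 = 1 NOR 1 = 0
w3 = NOT w1 = NOT 0 = 1
w4 = w2 AND w3 = 0 AND 1 = 0
w5 = w2 NAND w4 = 0 NAND 0 = 1
w6 = NOT w5 = NOT 1 = 0
w7 = w6 OR in6 = 0 OR 0 = 0
w8 = in1 XOR w7 = 0 XOR 0 = 0
w9 = NOT w8 = NOT 0 = 1
w10 = w9 NAND in5 = 1 NAND 1 = 0
So w9 = 1 and w10 = 0.

in0=1 in1=0 in2=1 in3=1 in4=1 in5=1 in6=0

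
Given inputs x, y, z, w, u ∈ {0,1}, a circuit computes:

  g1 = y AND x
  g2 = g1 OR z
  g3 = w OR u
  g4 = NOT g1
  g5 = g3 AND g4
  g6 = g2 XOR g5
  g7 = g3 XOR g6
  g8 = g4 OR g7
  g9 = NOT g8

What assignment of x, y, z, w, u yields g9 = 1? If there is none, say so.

Check with x=1, y=1, z=1, w=0, u=1:
g1 = y AND x = 1 AND 1 = 1
g2 = g1 OR z = 1 OR 1 = 1
g3 = w OR u = 0 OR 1 = 1
g4 = NOT g1 = NOT 1 = 0
g5 = g3 AND g4 = 1 AND 0 = 0
g6 = g2 XOR g5 = 1 XOR 0 = 1
g7 = g3 XOR g6 = 1 XOR 1 = 0
g8 = g4 OR g7 = 0 OR 0 = 0
g9 = NOT g8 = NOT 0 = 1
So g9 = 1 as required.

x=1, y=1, z=1, w=0, u=1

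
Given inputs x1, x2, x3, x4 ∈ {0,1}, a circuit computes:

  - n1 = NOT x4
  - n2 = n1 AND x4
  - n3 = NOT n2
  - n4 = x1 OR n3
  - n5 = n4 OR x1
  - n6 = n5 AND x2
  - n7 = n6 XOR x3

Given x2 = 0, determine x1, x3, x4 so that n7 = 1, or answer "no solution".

n7 = n6 XOR x3 must be 1, so n6 and x3 differ.
Check with x2 = 0 and x1=1, x3=1, x4=1:
n1 = NOT x4 = NOT 1 = 0
n2 = n1 AND x4 = 0 AND 1 = 0
n3 = NOT n2 = NOT 0 = 1
n4 = x1 OR n3 = 1 OR 1 = 1
n5 = n4 OR x1 = 1 OR 1 = 1
n6 = n5 AND x2 = 1 AND 0 = 0
n7 = n6 XOR x3 = 0 XOR 1 = 1
So n7 = 1.

x1=1 x3=1 x4=1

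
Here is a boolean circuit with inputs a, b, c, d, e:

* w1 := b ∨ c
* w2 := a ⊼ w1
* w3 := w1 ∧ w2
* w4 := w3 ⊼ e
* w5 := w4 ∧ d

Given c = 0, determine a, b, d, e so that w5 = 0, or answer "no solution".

a=0, b=1, d=0, e=0

Check with c = 0 and a=0, b=1, d=0, e=0:
w1 = b ∨ c = 1 ∨ 0 = 1
w2 = a ⊼ w1 = 0 ⊼ 1 = 1
w3 = w1 ∧ w2 = 1 ∧ 1 = 1
w4 = w3 ⊼ e = 1 ⊼ 0 = 1
w5 = w4 ∧ d = 1 ∧ 0 = 0
So w5 = 0.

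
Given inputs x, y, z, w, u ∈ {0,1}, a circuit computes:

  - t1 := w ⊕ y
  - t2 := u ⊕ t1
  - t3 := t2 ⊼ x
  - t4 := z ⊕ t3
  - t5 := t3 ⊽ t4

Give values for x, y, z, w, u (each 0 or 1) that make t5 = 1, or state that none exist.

x=1, y=1, z=0, w=0, u=0

t5 = t3 ⊽ t4 must be 1, so both t3 = 0 and t4 = 0.
t3 = t2 ⊼ x must be 0, so both t2 = 1 and x = 1.
Check with x=1, y=1, z=0, w=0, u=0:
t1 = w ⊕ y = 0 ⊕ 1 = 1
t2 = u ⊕ t1 = 0 ⊕ 1 = 1
t3 = t2 ⊼ x = 1 ⊼ 1 = 0
t4 = z ⊕ t3 = 0 ⊕ 0 = 0
t5 = t3 ⊽ t4 = 0 ⊽ 0 = 1
So t5 = 1 as required.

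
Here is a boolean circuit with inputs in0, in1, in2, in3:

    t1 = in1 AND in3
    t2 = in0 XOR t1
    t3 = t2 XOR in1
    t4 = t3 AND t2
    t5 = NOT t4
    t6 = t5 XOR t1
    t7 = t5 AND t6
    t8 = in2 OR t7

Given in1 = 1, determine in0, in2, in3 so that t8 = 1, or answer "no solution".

in0=0, in2=0, in3=0

t8 = in2 OR t7 must be 1, so at least one of in2, t7 is 1.
Check with in1 = 1 and in0=0, in2=0, in3=0:
t1 = in1 AND in3 = 1 AND 0 = 0
t2 = in0 XOR t1 = 0 XOR 0 = 0
t3 = t2 XOR in1 = 0 XOR 1 = 1
t4 = t3 AND t2 = 1 AND 0 = 0
t5 = NOT t4 = NOT 0 = 1
t6 = t5 XOR t1 = 1 XOR 0 = 1
t7 = t5 AND t6 = 1 AND 1 = 1
t8 = in2 OR t7 = 0 OR 1 = 1
So t8 = 1.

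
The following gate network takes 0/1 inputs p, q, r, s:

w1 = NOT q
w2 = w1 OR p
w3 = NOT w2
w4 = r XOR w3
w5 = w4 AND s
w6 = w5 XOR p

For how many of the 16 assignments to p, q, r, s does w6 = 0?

w6 = w5 XOR p must be 0, so w5 and p are equal.
Enumerating the 16 input combinations, 8 give w6 = 0 and 8 give w6 = 1.

8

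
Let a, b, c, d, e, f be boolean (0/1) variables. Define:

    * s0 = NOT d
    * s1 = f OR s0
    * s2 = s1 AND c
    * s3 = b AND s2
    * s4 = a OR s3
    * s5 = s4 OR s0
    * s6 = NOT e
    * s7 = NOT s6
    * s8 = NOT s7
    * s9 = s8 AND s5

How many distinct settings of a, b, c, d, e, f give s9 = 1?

s9 = s8 AND s5 must be 1, so both s8 = 1 and s5 = 1.
Enumerating the 64 input combinations, 25 give s9 = 1 and 39 give s9 = 0.

25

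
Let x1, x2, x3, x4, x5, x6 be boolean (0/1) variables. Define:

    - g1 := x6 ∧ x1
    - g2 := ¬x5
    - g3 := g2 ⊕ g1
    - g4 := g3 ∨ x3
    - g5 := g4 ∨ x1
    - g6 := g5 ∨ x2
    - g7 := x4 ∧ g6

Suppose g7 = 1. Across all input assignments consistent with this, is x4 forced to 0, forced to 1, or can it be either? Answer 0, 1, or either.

1

g7 = x4 ∧ g6 must be 1, so both x4 = 1 and g6 = 1.
g6 = g5 ∨ x2 must be 1, so at least one of g5, x2 is 1.
Every assignment with g7 = 1 has x4 = 1; there are 30 such assignment(s).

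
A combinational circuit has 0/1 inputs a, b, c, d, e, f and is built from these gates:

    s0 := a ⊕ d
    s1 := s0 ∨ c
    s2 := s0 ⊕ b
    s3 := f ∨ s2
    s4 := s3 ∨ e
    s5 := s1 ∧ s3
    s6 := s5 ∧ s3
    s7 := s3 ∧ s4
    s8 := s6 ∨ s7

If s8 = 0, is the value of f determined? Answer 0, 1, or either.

0

s8 = s6 ∨ s7 must be 0, so both s6 = 0 and s7 = 0.
s6 = s5 ∧ s3 must be 0, so at least one of s5, s3 is 0.
Every assignment with s8 = 0 has f = 0; there are 16 such assignment(s).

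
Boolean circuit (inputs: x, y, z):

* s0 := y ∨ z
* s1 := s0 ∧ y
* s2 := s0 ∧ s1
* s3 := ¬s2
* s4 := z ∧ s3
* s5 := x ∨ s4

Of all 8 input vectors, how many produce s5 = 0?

3

s5 = x ∨ s4 must be 0, so both x = 0 and s4 = 0.
s4 = z ∧ s3 must be 0, so at least one of z, s3 is 0.
Satisfying assignments:
  x=0, y=0, z=0
  x=0, y=1, z=0
  x=0, y=1, z=1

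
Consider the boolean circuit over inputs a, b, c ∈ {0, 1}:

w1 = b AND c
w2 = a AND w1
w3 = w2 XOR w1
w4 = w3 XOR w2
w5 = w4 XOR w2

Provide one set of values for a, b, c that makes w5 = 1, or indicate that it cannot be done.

Check with a=0 b=1 c=1:
w1 = b AND c = 1 AND 1 = 1
w2 = a AND w1 = 0 AND 1 = 0
w3 = w2 XOR w1 = 0 XOR 1 = 1
w4 = w3 XOR w2 = 1 XOR 0 = 1
w5 = w4 XOR w2 = 1 XOR 0 = 1
So w5 = 1 as required.

a=0 b=1 c=1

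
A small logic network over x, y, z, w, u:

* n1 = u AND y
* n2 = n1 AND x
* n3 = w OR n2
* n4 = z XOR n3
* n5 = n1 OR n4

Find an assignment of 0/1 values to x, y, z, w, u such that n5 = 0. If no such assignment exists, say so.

Check with x=1 y=0 z=1 w=1 u=0:
n1 = u AND y = 0 AND 0 = 0
n2 = n1 AND x = 0 AND 1 = 0
n3 = w OR n2 = 1 OR 0 = 1
n4 = z XOR n3 = 1 XOR 1 = 0
n5 = n1 OR n4 = 0 OR 0 = 0
So n5 = 0 as required.

x=1 y=0 z=1 w=1 u=0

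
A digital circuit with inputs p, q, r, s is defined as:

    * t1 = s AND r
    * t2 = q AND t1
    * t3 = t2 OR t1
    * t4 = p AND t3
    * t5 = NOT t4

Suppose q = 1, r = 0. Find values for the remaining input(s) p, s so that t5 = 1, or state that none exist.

t5 = NOT t4 must be 1, so t4 = 0.
t4 = p AND t3 must be 0, so at least one of p, t3 is 0.
Check with q = 1, r = 0 and p=0, s=0:
t1 = s AND r = 0 AND 0 = 0
t2 = q AND t1 = 1 AND 0 = 0
t3 = t2 OR t1 = 0 OR 0 = 0
t4 = p AND t3 = 0 AND 0 = 0
t5 = NOT t4 = NOT 0 = 1
So t5 = 1.

p=0, s=0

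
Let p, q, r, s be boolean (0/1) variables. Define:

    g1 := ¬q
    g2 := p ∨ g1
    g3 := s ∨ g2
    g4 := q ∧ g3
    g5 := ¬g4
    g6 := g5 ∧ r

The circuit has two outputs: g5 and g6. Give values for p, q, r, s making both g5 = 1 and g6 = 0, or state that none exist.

p=0 q=1 r=0 s=0

Check with p=0 q=1 r=0 s=0:
g1 = ¬q = ¬1 = 0
g2 = p ∨ g1 = 0 ∨ 0 = 0
g3 = s ∨ g2 = 0 ∨ 0 = 0
g4 = q ∧ g3 = 1 ∧ 0 = 0
g5 = ¬g4 = ¬0 = 1
g6 = g5 ∧ r = 1 ∧ 0 = 0
So g5 = 1 and g6 = 0.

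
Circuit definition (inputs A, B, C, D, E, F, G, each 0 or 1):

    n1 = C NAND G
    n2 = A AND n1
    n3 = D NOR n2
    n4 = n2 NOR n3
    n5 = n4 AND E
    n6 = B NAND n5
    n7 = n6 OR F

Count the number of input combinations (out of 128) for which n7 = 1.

123

n7 = n6 OR F must be 1, so at least one of n6, F is 1.
Enumerating the 128 input combinations, 123 give n7 = 1 and 5 give n7 = 0.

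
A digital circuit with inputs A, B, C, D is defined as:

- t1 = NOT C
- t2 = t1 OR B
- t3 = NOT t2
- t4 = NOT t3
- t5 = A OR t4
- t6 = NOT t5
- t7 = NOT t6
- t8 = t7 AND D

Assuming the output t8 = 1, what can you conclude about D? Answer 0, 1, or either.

1

t8 = t7 AND D must be 1, so both t7 = 1 and D = 1.
Every assignment with t8 = 1 has D = 1; there are 7 such assignment(s).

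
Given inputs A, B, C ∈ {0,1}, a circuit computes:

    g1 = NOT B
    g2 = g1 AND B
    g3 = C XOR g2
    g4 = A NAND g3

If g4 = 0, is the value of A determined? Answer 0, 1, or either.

1

g4 = A NAND g3 must be 0, so both A = 1 and g3 = 1.
Every assignment with g4 = 0 has A = 1; there are 2 such assignment(s).
  A=1, B=0, C=1
  A=1, B=1, C=1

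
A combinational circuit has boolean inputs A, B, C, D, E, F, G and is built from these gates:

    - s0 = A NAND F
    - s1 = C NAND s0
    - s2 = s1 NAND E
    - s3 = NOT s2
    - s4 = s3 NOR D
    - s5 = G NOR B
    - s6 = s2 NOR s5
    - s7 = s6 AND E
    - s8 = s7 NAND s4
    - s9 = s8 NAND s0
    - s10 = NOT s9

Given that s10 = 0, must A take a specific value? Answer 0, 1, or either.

1

s10 = NOT s9 must be 0, so s9 = 1.
Every assignment with s10 = 0 has A = 1; there are 32 such assignment(s).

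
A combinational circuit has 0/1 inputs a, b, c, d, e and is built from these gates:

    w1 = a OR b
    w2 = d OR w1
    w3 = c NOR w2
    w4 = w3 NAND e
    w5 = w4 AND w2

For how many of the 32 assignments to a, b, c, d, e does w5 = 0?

w5 = w4 AND w2 must be 0, so at least one of w4, w2 is 0.
Satisfying assignments:
  a=0, b=0, c=0, d=0, e=0
  a=0, b=0, c=0, d=0, e=1
  a=0, b=0, c=1, d=0, e=0
  a=0, b=0, c=1, d=0, e=1

4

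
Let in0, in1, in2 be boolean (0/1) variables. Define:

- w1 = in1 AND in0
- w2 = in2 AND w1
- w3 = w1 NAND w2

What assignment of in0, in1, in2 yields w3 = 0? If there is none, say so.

w3 = w1 NAND w2 must be 0, so both w1 = 1 and w2 = 1.
w1 = in1 AND in0 must be 1, so both in1 = 1 and in0 = 1.
w2 = in2 AND w1 must be 1, so both in2 = 1 and w1 = 1.
Check with in0=1, in1=1, in2=1:
w1 = in1 AND in0 = 1 AND 1 = 1
w2 = in2 AND w1 = 1 AND 1 = 1
w3 = w1 NAND w2 = 1 NAND 1 = 0
So w3 = 0 as required.

in0=1, in1=1, in2=1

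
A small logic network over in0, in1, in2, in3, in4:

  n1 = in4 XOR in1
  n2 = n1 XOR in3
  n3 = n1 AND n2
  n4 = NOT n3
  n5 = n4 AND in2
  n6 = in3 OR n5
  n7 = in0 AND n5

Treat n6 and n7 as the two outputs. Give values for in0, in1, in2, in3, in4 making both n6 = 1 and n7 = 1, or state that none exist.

Check with in0=1, in1=0, in2=1, in3=0, in4=0:
n1 = in4 XOR in1 = 0 XOR 0 = 0
n2 = n1 XOR in3 = 0 XOR 0 = 0
n3 = n1 AND n2 = 0 AND 0 = 0
n4 = NOT n3 = NOT 0 = 1
n5 = n4 AND in2 = 1 AND 1 = 1
n6 = in3 OR n5 = 0 OR 1 = 1
n7 = in0 AND n5 = 1 AND 1 = 1
So n6 = 1 and n7 = 1.

in0=1, in1=0, in2=1, in3=0, in4=0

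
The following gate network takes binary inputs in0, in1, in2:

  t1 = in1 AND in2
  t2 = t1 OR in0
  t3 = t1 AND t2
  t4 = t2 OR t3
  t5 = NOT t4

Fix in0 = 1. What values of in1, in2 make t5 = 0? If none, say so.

in1=1 in2=0

t5 = NOT t4 must be 0, so t4 = 1.
t4 = t2 OR t3 must be 1, so at least one of t2, t3 is 1.
Check with in0 = 1 and in1=1, in2=0:
t1 = in1 AND in2 = 1 AND 0 = 0
t2 = t1 OR in0 = 0 OR 1 = 1
t3 = t1 AND t2 = 0 AND 1 = 0
t4 = t2 OR t3 = 1 OR 0 = 1
t5 = NOT t4 = NOT 1 = 0
So t5 = 0.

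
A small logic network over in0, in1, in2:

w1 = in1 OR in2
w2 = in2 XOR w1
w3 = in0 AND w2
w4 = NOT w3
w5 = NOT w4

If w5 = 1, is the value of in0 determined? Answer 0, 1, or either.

w5 = NOT w4 must be 1, so w4 = 0.
w4 = NOT w3 must be 0, so w3 = 1.
w3 = in0 AND w2 must be 1, so both in0 = 1 and w2 = 1.
Every assignment with w5 = 1 has in0 = 1; there are 1 such assignment(s).
  in0=1, in1=1, in2=0

1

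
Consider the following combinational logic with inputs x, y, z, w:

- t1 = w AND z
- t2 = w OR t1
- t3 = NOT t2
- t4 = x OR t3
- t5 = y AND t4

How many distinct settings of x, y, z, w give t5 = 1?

t5 = y AND t4 must be 1, so both y = 1 and t4 = 1.
Satisfying assignments:
  x=0, y=1, z=0, w=0
  x=0, y=1, z=1, w=0
  x=1, y=1, z=0, w=0
  x=1, y=1, z=0, w=1
  x=1, y=1, z=1, w=0
  x=1, y=1, z=1, w=1

6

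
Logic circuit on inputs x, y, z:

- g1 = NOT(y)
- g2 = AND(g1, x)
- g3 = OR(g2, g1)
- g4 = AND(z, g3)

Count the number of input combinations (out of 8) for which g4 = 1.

g4 = AND(z, g3) must be 1, so both z = 1 and g3 = 1.
Satisfying assignments:
  x=0, y=0, z=1
  x=1, y=0, z=1

2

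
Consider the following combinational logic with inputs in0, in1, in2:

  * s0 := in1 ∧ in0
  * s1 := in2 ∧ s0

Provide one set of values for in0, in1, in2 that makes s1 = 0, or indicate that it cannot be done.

Check with in0=1 in1=1 in2=0:
s0 = in1 ∧ in0 = 1 ∧ 1 = 1
s1 = in2 ∧ s0 = 0 ∧ 1 = 0
So s1 = 0 as required.

in0=1 in1=1 in2=0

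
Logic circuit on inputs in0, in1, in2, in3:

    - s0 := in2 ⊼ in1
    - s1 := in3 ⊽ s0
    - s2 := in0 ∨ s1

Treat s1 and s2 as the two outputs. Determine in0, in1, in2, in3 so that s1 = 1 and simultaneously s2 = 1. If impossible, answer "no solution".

Check with in0=0 in1=1 in2=1 in3=0:
s0 = in2 ⊼ in1 = 1 ⊼ 1 = 0
s1 = in3 ⊽ s0 = 0 ⊽ 0 = 1
s2 = in0 ∨ s1 = 0 ∨ 1 = 1
So s1 = 1 and s2 = 1.

in0=0 in1=1 in2=1 in3=0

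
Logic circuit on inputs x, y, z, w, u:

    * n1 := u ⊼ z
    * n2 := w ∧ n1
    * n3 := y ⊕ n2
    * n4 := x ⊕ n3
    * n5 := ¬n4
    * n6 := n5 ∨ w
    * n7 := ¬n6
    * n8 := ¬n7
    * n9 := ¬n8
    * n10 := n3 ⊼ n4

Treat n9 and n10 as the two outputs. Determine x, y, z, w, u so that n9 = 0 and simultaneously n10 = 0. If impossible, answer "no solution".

x=0, y=0, z=0, w=1, u=1

Check with x=0, y=0, z=0, w=1, u=1:
n1 = u ⊼ z = 1 ⊼ 0 = 1
n2 = w ∧ n1 = 1 ∧ 1 = 1
n3 = y ⊕ n2 = 0 ⊕ 1 = 1
n4 = x ⊕ n3 = 0 ⊕ 1 = 1
n5 = ¬n4 = ¬1 = 0
n6 = n5 ∨ w = 0 ∨ 1 = 1
n7 = ¬n6 = ¬1 = 0
n8 = ¬n7 = ¬0 = 1
n9 = ¬n8 = ¬1 = 0
n10 = n3 ⊼ n4 = 1 ⊼ 1 = 0
So n9 = 0 and n10 = 0.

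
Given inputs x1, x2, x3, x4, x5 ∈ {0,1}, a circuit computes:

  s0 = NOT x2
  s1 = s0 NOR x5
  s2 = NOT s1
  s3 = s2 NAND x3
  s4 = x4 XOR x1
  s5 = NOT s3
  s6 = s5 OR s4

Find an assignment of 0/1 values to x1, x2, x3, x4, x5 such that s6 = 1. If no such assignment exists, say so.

x1=0, x2=0, x3=1, x4=1, x5=1

s6 = s5 OR s4 must be 1, so at least one of s5, s4 is 1.
Check with x1=0, x2=0, x3=1, x4=1, x5=1:
s0 = NOT x2 = NOT 0 = 1
s1 = s0 NOR x5 = 1 NOR 1 = 0
s2 = NOT s1 = NOT 0 = 1
s3 = s2 NAND x3 = 1 NAND 1 = 0
s4 = x4 XOR x1 = 1 XOR 0 = 1
s5 = NOT s3 = NOT 0 = 1
s6 = s5 OR s4 = 1 OR 1 = 1
So s6 = 1 as required.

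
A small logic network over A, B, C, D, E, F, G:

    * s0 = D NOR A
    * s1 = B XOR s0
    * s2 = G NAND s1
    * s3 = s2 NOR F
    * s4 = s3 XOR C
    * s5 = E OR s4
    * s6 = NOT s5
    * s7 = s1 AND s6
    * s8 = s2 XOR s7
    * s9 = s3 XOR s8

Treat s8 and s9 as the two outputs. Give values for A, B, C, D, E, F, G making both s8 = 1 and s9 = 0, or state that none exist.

Check with A=0, B=0, C=1, D=0, E=0, F=0, G=1:
s0 = D NOR A = 0 NOR 0 = 1
s1 = B XOR s0 = 0 XOR 1 = 1
s2 = G NAND s1 = 1 NAND 1 = 0
s3 = s2 NOR F = 0 NOR 0 = 1
s4 = s3 XOR C = 1 XOR 1 = 0
s5 = E OR s4 = 0 OR 0 = 0
s6 = NOT s5 = NOT 0 = 1
s7 = s1 AND s6 = 1 AND 1 = 1
s8 = s2 XOR s7 = 0 XOR 1 = 1
s9 = s3 XOR s8 = 1 XOR 1 = 0
So s8 = 1 and s9 = 0.

A=0, B=0, C=1, D=0, E=0, F=0, G=1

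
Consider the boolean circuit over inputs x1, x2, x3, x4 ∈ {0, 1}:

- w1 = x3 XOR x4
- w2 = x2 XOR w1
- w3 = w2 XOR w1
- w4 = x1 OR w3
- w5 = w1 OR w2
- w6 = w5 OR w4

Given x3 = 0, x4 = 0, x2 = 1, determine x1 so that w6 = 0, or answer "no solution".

no solution exists

With x3 = 0, x4 = 0, x2 = 1 fixed, none of the 2 settings of x1 give w6 = 0.
For example, with x1=1:
w1 = x3 XOR x4 = 0 XOR 0 = 0
w2 = x2 XOR w1 = 1 XOR 0 = 1
w3 = w2 XOR w1 = 1 XOR 0 = 1
w4 = x1 OR w3 = 1 OR 1 = 1
w5 = w1 OR w2 = 0 OR 1 = 1
w6 = w5 OR w4 = 1 OR 1 = 1
giving w6 = 1 ≠ 0.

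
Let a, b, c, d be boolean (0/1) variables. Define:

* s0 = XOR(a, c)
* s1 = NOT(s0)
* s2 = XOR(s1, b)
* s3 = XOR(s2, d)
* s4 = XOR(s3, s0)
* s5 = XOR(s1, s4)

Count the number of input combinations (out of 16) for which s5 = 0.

8

s5 = XOR(s1, s4) must be 0, so s1 and s4 are equal.
Enumerating the 16 input combinations, 8 give s5 = 0 and 8 give s5 = 1.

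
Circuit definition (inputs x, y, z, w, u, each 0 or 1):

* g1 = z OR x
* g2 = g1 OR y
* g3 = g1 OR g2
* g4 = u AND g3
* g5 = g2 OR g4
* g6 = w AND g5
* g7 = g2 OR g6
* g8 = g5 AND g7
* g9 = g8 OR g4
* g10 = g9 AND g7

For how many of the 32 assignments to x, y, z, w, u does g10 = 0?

4

g10 = g9 AND g7 must be 0, so at least one of g9, g7 is 0.
Enumerating the 32 input combinations, 4 give g10 = 0 and 28 give g10 = 1.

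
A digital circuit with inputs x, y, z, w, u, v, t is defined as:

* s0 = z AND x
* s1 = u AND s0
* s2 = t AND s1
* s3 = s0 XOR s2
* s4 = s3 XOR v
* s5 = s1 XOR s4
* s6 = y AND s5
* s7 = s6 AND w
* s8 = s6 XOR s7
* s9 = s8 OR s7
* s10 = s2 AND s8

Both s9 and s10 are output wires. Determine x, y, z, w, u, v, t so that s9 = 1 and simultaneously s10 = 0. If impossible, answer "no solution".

Check with x=1 y=1 z=1 w=1 u=1 v=1 t=0:
s0 = z AND x = 1 AND 1 = 1
s1 = u AND s0 = 1 AND 1 = 1
s2 = t AND s1 = 0 AND 1 = 0
s3 = s0 XOR s2 = 1 XOR 0 = 1
s4 = s3 XOR v = 1 XOR 1 = 0
s5 = s1 XOR s4 = 1 XOR 0 = 1
s6 = y AND s5 = 1 AND 1 = 1
s7 = s6 AND w = 1 AND 1 = 1
s8 = s6 XOR s7 = 1 XOR 1 = 0
s9 = s8 OR s7 = 0 OR 1 = 1
s10 = s2 AND s8 = 0 AND 0 = 0
So s9 = 1 and s10 = 0.

x=1 y=1 z=1 w=1 u=1 v=1 t=0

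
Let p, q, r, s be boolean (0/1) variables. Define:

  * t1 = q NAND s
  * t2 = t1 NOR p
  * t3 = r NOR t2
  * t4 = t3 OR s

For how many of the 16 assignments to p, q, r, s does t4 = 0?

t4 = t3 OR s must be 0, so both t3 = 0 and s = 0.
t3 = r NOR t2 must be 0, so at least one of r, t2 is 1.
Satisfying assignments:
  p=0, q=0, r=1, s=0
  p=0, q=1, r=1, s=0
  p=1, q=0, r=1, s=0
  p=1, q=1, r=1, s=0

4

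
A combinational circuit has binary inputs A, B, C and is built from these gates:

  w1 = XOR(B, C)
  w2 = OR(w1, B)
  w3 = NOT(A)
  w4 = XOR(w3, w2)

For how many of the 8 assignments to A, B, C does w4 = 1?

4

w4 = XOR(w3, w2) must be 1, so w3 and w2 differ.
Satisfying assignments:
  A=0, B=0, C=0
  A=1, B=0, C=1
  A=1, B=1, C=0
  A=1, B=1, C=1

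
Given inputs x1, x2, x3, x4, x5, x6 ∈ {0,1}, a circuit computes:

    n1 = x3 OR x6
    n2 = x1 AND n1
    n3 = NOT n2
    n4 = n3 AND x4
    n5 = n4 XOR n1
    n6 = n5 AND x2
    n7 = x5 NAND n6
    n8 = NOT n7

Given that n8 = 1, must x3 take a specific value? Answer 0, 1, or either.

either

Both values of x3 occur among assignments with n8 = 1:
  x3=0: x1=0, x2=1, x3=0, x4=0, x5=1, x6=1
  x3=1: x1=0, x2=1, x3=1, x4=0, x5=1, x6=0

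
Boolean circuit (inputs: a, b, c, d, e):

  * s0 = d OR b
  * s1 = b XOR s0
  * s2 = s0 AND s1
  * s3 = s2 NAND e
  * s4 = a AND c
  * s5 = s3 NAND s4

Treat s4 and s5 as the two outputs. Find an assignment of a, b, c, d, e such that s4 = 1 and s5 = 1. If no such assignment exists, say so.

Check with a=1 b=0 c=1 d=1 e=1:
s0 = d OR b = 1 OR 0 = 1
s1 = b XOR s0 = 0 XOR 1 = 1
s2 = s0 AND s1 = 1 AND 1 = 1
s3 = s2 NAND e = 1 NAND 1 = 0
s4 = a AND c = 1 AND 1 = 1
s5 = s3 NAND s4 = 0 NAND 1 = 1
So s4 = 1 and s5 = 1.

a=1 b=0 c=1 d=1 e=1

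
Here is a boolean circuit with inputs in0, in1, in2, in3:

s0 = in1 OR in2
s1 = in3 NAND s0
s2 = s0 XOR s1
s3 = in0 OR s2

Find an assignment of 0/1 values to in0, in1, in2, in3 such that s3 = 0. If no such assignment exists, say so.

in0=0, in1=1, in2=1, in3=0

s3 = in0 OR s2 must be 0, so both in0 = 0 and s2 = 0.
s2 = s0 XOR s1 must be 0, so s0 and s1 are equal.
Check with in0=0, in1=1, in2=1, in3=0:
s0 = in1 OR in2 = 1 OR 1 = 1
s1 = in3 NAND s0 = 0 NAND 1 = 1
s2 = s0 XOR s1 = 1 XOR 1 = 0
s3 = in0 OR s2 = 0 OR 0 = 0
So s3 = 0 as required.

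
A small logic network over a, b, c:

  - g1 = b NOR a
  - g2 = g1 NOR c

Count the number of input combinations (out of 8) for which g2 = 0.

g2 = g1 NOR c must be 0, so at least one of g1, c is 1.
Enumerating the 8 input combinations, 5 give g2 = 0 and 3 give g2 = 1.

5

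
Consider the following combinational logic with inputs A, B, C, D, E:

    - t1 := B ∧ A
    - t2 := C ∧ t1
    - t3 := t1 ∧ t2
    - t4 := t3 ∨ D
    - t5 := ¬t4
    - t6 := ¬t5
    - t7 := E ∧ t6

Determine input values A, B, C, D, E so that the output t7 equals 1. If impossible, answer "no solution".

t7 = E ∧ t6 must be 1, so both E = 1 and t6 = 1.
t6 = ¬t5 must be 1, so t5 = 0.
t5 = ¬t4 must be 0, so t4 = 1.
Check with A=1, B=1, C=1, D=0, E=1:
t1 = B ∧ A = 1 ∧ 1 = 1
t2 = C ∧ t1 = 1 ∧ 1 = 1
t3 = t1 ∧ t2 = 1 ∧ 1 = 1
t4 = t3 ∨ D = 1 ∨ 0 = 1
t5 = ¬t4 = ¬1 = 0
t6 = ¬t5 = ¬0 = 1
t7 = E ∧ t6 = 1 ∧ 1 = 1
So t7 = 1 as required.

A=1, B=1, C=1, D=0, E=1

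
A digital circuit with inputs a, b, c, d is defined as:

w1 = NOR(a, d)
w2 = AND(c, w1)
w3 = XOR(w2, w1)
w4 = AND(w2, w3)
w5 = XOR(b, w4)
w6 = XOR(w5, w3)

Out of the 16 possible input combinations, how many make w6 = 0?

8

w6 = XOR(w5, w3) must be 0, so w5 and w3 are equal.
Enumerating the 16 input combinations, 8 give w6 = 0 and 8 give w6 = 1.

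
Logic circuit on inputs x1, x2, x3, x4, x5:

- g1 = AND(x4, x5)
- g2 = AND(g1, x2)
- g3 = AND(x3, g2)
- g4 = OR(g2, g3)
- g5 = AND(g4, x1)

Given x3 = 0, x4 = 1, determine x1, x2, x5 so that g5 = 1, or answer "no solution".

g5 = AND(g4, x1) must be 1, so both g4 = 1 and x1 = 1.
g4 = OR(g2, g3) must be 1, so at least one of g2, g3 is 1.
Check with x3 = 0, x4 = 1 and x1=1, x2=1, x5=1:
g1 = AND(x4, x5) = AND(1, 1) = 1
g2 = AND(g1, x2) = AND(1, 1) = 1
g3 = AND(x3, g2) = AND(0, 1) = 0
g4 = OR(g2, g3) = OR(1, 0) = 1
g5 = AND(g4, x1) = AND(1, 1) = 1
So g5 = 1.

x1=1, x2=1, x5=1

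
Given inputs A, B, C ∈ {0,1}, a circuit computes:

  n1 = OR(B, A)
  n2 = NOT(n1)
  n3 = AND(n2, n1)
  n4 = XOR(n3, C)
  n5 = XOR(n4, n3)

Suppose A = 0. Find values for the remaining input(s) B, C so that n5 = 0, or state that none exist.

B=1 C=0

n5 = XOR(n4, n3) must be 0, so n4 and n3 are equal.
Check with A = 0 and B=1, C=0:
n1 = OR(B, A) = OR(1, 0) = 1
n2 = NOT(n1) = NOT 1 = 0
n3 = AND(n2, n1) = AND(0, 1) = 0
n4 = XOR(n3, C) = XOR(0, 0) = 0
n5 = XOR(n4, n3) = XOR(0, 0) = 0
So n5 = 0.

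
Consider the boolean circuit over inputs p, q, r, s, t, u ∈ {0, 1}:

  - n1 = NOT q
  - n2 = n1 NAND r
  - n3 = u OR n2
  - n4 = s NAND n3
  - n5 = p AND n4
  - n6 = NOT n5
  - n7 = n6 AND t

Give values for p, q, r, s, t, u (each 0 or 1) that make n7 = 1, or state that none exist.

p=0 q=0 r=0 s=0 t=1 u=0

n7 = n6 AND t must be 1, so both n6 = 1 and t = 1.
n6 = NOT n5 must be 1, so n5 = 0.
Check with p=0 q=0 r=0 s=0 t=1 u=0:
n1 = NOT q = NOT 0 = 1
n2 = n1 NAND r = 1 NAND 0 = 1
n3 = u OR n2 = 0 OR 1 = 1
n4 = s NAND n3 = 0 NAND 1 = 1
n5 = p AND n4 = 0 AND 1 = 0
n6 = NOT n5 = NOT 0 = 1
n7 = n6 AND t = 1 AND 1 = 1
So n7 = 1 as required.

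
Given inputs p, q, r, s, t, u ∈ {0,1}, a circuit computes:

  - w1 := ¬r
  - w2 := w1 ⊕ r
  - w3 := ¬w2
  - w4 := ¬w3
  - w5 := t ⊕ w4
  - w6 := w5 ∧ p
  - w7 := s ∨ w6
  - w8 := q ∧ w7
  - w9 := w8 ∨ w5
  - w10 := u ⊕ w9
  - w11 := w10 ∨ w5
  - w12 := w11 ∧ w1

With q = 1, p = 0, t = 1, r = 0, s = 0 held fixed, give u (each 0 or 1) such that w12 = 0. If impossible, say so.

w12 = w11 ∧ w1 must be 0, so at least one of w11, w1 is 0.
Check with q = 1, p = 0, t = 1, r = 0, s = 0 and u=0:
w1 = ¬r = ¬0 = 1
w2 = w1 ⊕ r = 1 ⊕ 0 = 1
w3 = ¬w2 = ¬1 = 0
w4 = ¬w3 = ¬0 = 1
w5 = t ⊕ w4 = 1 ⊕ 1 = 0
w6 = w5 ∧ p = 0 ∧ 0 = 0
w7 = s ∨ w6 = 0 ∨ 0 = 0
w8 = q ∧ w7 = 1 ∧ 0 = 0
w9 = w8 ∨ w5 = 0 ∨ 0 = 0
w10 = u ⊕ w9 = 0 ⊕ 0 = 0
w11 = w10 ∨ w5 = 0 ∨ 0 = 0
w12 = w11 ∧ w1 = 0 ∧ 1 = 0
So w12 = 0.

u=0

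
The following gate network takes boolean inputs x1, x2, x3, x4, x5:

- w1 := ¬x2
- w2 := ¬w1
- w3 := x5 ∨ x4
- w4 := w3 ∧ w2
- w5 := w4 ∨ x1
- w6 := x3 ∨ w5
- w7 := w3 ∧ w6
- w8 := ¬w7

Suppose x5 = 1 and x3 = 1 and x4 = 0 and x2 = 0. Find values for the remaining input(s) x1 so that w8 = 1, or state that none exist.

no solution exists

With x5 = 1 and x3 = 1 and x4 = 0 and x2 = 0 fixed, none of the 2 settings of x1 give w8 = 1.
For example, with x1=1:
w1 = ¬x2 = ¬0 = 1
w2 = ¬w1 = ¬1 = 0
w3 = x5 ∨ x4 = 1 ∨ 0 = 1
w4 = w3 ∧ w2 = 1 ∧ 0 = 0
w5 = w4 ∨ x1 = 0 ∨ 1 = 1
w6 = x3 ∨ w5 = 1 ∨ 1 = 1
w7 = w3 ∧ w6 = 1 ∧ 1 = 1
w8 = ¬w7 = ¬1 = 0
giving w8 = 0 ≠ 1.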